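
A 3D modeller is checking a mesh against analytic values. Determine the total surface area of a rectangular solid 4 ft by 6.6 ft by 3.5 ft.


Shape: rectangular prism
l = 4 ft, w = 6.6 ft, h = 3.5 ft
Formula: SA = 2(lw + lh + wh)
lw = 26.4, lh = 14, wh = 23.1
lw + lh + wh = 63.5
SA = 2 * 63.5
SA = 127
127 ft^2


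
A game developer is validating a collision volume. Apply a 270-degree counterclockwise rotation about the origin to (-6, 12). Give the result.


Transformation: rotation about the origin
Original point: (-6, 12)
Rule for 270 deg counterclockwise: (x, y) -> (y, -x)
Apply: (-6, 12) -> (12, 6)
(12, 6)


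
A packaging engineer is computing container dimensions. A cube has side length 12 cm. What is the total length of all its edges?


Shape: cube
Side s = 12 cm
A cube has 12 edges, all equal.
Formula: total edge length = 12 * s
Total = 12 * 12
Total = 144
144 cm


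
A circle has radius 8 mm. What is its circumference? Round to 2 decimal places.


Shape: circle
Radius r = 8 mm
Formula: C = 2 * pi * r
C = 2 * pi * 8
C = 16 * pi
C = 50.27
50.27 mm


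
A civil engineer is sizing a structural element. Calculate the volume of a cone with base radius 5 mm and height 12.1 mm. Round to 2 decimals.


Shape: cone
Radius r = 5 mm, Height h = 12.1 mm
Formula: V = (1/3) * pi * r^2 * h
r^2 = 25
pi * r^2 * h = pi * 25 * 12.1 = 302.5 * pi
V = 302.5 * pi / 3
V = 316.78
316.78 mm^3


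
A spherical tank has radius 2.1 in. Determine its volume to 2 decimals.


Shape: sphere
Radius r = 2.1 in
Formula: V = (4/3) * pi * r^3
r^3 = 9.261
(4/3) * 9.261 = 12.348
V = 12.348 * pi
V = 38.79
38.79 in^3


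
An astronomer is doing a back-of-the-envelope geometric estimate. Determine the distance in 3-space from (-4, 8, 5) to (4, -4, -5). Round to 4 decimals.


3D distance between two points
P1 = (-4, 8, 5), P2 = (4, -4, -5)
Formula: d = sqrt((x2-x1)^2 + (y2-y1)^2 + (z2-z1)^2)
dx = 4 - -4 = 8
dy = -4 - 8 = -12
dz = -5 - 5 = -10
dx^2 + dy^2 + dz^2 = 64 + 144 + 100 = 308
d = sqrt(308)
d = 17.5499
17.5499 units


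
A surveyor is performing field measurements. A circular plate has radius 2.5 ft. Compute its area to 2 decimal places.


Shape: circle
Radius r = 2.5 ft
Formula: A = pi * r^2
r^2 = 2.5^2 = 6.25
A = pi * 6.25
A = 19.63
19.63 ft^2


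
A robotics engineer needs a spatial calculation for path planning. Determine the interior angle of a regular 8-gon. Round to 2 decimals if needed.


Shape: regular octagon (8 sides)
Formula: interior angle = (n - 2) * 180 / n
(n - 2) = 6
(n - 2) * 180 = 1080
angle = 1080 / 8
angle = 135
135 degrees


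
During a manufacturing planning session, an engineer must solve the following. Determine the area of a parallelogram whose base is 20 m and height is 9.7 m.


Shape: parallelogram
Base b = 20 m, Height h = 9.7 m
Formula: A = b * h
A = 20 * 9.7
A = 194
194 m^2


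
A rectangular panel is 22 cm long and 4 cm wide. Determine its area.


Shape: rectangle
Length l = 22 cm, Width w = 4 cm
Formula: A = l * w
A = 22 * 4
A = 88
88 cm^2


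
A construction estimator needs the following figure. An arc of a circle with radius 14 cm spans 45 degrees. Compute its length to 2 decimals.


Shape: circular arc
Radius r = 14 cm, Angle = 45 degrees
Formula: L = (angle/360) * 2 * pi * r
2 * pi * r = 28 * pi
L = (45/360) * 28 * pi
L = 3.5 * pi
L = 11
11 cm


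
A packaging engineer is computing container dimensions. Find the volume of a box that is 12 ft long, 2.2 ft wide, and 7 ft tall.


Shape: rectangular prism
l = 12 ft, w = 2.2 ft, h = 7 ft
Formula: V = l * w * h
V = 12 * 2.2 * 7
V = 26.4 * 7
V = 184.8
184.8 ft^3


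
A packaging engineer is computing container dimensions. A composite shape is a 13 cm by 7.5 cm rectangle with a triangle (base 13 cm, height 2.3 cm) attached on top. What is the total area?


Composite shape: rectangle + triangle
Rectangle area = 13 * 7.5 = 97.5
Triangle area = 0.5 * 13 * 2.3 = 14.95
Total = 97.5 + 14.95
Total = 112.45
112.45 cm^2


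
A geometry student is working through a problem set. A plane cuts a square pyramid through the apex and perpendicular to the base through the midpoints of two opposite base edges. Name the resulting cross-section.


Solid: square pyramid
Cutting plane: through the apex and perpendicular to the base through the midpoints of two opposite base edges
Visualize the intersection of the plane with the solid's surface.
The boundary of the cut region is a isosceles triangle.
isosceles triangle


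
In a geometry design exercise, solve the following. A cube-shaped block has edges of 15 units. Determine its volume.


Shape: cube
Side s = 15 units
Formula: V = s^3
V = 15 * 15 * 15
V = 225 * 15
V = 3375
3375 units^3


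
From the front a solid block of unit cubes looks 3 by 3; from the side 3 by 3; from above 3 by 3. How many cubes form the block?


Orthographic views of a solid rectangular block:
Front view 3 x 3 -> length = 3, height = 3
Side view 3 x 3 -> width = 3, height = 3 (consistent)
Top view 3 x 3 -> confirms length = 3, width = 3
The block is 3 x 3 x 3.
Total unit cubes = 3 * 3 * 3 = 27
27 unit cubes


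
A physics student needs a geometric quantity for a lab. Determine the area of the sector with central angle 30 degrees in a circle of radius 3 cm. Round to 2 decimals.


Shape: circular sector
Radius r = 3 cm, Angle = 30 degrees
Formula: A = (angle/360) * pi * r^2
r^2 = 9
Fraction of circle = 30/360
A = (30/360) * pi * 9
A = 0.75 * pi
A = 2.36
2.36 cm^2


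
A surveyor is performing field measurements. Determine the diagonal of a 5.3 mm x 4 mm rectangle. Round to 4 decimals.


Shape: rectangle (diagonal via Pythagoras)
Sides: 5.3 mm and 4 mm
Formula: d = sqrt(l^2 + w^2)
l^2 = 28.09, w^2 = 16
l^2 + w^2 = 44.09
d = sqrt(44.09)
d = 6.64
6.64 mm


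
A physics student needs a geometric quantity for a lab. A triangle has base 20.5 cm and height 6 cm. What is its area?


Shape: triangle
Base b = 20.5 cm, Height h = 6 cm
Formula: A = (1/2) * b * h
A = 0.5 * 20.5 * 6
A = 0.5 * 123
A = 61.5
61.5 cm^2


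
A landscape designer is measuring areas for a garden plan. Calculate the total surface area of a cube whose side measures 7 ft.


Shape: cube
Side s = 7 ft
A cube has 6 square faces.
Formula: SA = 6 * s^2
s^2 = 49
SA = 6 * 49
SA = 294
294 ft^2


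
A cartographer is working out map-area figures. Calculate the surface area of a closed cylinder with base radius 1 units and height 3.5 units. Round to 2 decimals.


Shape: closed cylinder
Radius r = 1 units, Height h = 3.5 units
Formula: SA = 2*pi*r^2 + 2*pi*r*h = 2*pi*r*(r + h)
r + h = 4.5
2 * r * (r + h) = 2 * 1 * 4.5 = 9
SA = 9 * pi
SA = 28.27
28.27 units^2


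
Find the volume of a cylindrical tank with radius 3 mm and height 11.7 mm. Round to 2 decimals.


Shape: cylinder
Radius r = 3 mm, Height h = 11.7 mm
Formula: V = pi * r^2 * h
r^2 = 9
V = pi * 9 * 11.7
V = 105.3 * pi
V = 330.81
330.81 mm^3


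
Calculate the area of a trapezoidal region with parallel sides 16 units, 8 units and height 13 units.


Shape: trapezoid
Parallel sides a = 16 units, b = 8 units; Height h = 13 units
Formula: A = (a + b) * h / 2
a + b = 16 + 8 = 24
A = 24 * 13 / 2
A = 312 / 2
A = 156
156 units^2


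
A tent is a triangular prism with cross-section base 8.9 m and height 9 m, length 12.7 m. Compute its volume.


Shape: triangular prism
Triangle base = 8.9 m, triangle height = 9 m, prism length L = 12.7 m
Formula: V = (1/2 * b * h_tri) * L
Cross-section area = 0.5 * 8.9 * 9 = 40.05
V = 40.05 * 12.7
V = 508.635
508.635 m^3


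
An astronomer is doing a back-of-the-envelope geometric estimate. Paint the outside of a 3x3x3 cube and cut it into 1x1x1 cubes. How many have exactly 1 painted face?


Large cube: 3 x 3 x 3, cut into unit cubes.
n = 3, so n - 2 = 1
Cubes with 1 painted face lie in the interior of each face.
A cube has 6 faces; each contributes (n - 2)^2 = 1 such cubes.
Count = 6 * 1 = 6
6 unit cubes


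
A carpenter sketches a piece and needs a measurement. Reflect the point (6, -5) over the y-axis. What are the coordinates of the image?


Transformation: reflection
Original point: (6, -5)
Rule for reflection over the y-axis: (x, y) -> (-x, y)
Apply: (6, -5) -> (-6, -5)
(-6, -5)


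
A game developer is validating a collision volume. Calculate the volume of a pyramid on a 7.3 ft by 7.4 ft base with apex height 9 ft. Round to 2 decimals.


Shape: rectangular pyramid
Base: 7.3 ft x 7.4 ft, Height h = 9 ft
Formula: V = (1/3) * base_area * h
base_area = 7.3 * 7.4 = 54.02
base_area * h = 54.02 * 9 = 486.18
V = 486.18 / 3
V = 162.06
162.06 ft^3


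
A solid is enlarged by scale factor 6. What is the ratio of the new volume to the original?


Linear scale factor k = 6
Rule: under a linear scaling by k, volumes scale by k^3.
k^3 = 6 * 6 * 6
k^3 = 36 * 6
k^3 = 216
Volume scales by a factor of 216.
216 (dimensionless)


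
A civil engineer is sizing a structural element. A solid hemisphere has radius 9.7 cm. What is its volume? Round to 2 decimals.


Shape: hemisphere (half of a sphere)
Radius r = 9.7 cm
Formula: V = (1/2) * (4/3) * pi * r^3 = (2/3) * pi * r^3
r^3 = 912.673
(2/3) * 912.673 = 608.448667
V = 608.448667 * pi
V = 1911.5
1911.5 cm^3


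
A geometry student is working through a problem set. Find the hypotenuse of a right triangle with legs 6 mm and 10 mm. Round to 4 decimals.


Shape: right triangle
Legs a = 6 mm, b = 10 mm
Formula: c = sqrt(a^2 + b^2)
a^2 = 36, b^2 = 100
a^2 + b^2 = 136
c = sqrt(136)
c = 11.6619
11.6619 mm


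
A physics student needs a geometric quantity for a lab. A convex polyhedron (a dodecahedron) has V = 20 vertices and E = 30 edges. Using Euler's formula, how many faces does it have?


Polyhedron: dodecahedron
Euler's formula for convex polyhedra: V - E + F = 2
Given: V = 20 vertices and E = 30 edges
Solve for F:
F = 2 + E - V = 2 + 30 - 20 = 12
12 faces


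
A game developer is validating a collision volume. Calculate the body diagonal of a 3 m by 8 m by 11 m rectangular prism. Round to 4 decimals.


Shape: rectangular box (space diagonal)
l = 3 m, w = 8 m, h = 11 m
Visualize: the diagonal of the base, then a right triangle with that diagonal and the height.
Formula: d = sqrt(l^2 + w^2 + h^2)
l^2 + w^2 + h^2 = 9 + 64 + 121 = 194
d = sqrt(194)
d = 13.9284
13.9284 m


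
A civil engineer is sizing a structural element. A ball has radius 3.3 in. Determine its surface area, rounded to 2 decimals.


Shape: sphere
Radius r = 3.3 in
Formula: SA = 4 * pi * r^2
r^2 = 10.89
SA = 4 * pi * 10.89
SA = 43.56 * pi
SA = 136.85
136.85 in^2


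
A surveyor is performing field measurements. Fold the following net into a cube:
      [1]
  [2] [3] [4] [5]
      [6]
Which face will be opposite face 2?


Net: cross layout. Take square 3 as the base (bottom).
Fold the four squares in the horizontal row up around 3: 2 -> left, 4 -> right, 5 wraps to the top.
Fold 1 and 6 up from 3: 1 -> back, 6 -> front.
Opposite pairs are therefore: (1, 6), (2, 4), (3, 5).
Face 2 is opposite face 4.
face 4


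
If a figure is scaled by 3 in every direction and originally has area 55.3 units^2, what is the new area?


Linear scale factor k = 3
Original area = 55.3 units^2
Rule: under a linear scaling by k, areas scale by k^2.
k^2 = 3^2 = 9
New area = 55.3 * 9
New area = 497.7
497.7 units^2


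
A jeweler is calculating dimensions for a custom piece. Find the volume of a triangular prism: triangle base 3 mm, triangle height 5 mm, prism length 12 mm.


Shape: triangular prism
Triangle base = 3 mm, triangle height = 5 mm, prism length L = 12 mm
Formula: V = (1/2 * b * h_tri) * L
Cross-section area = 0.5 * 3 * 5 = 7.5
V = 7.5 * 12
V = 90
90 mm^3


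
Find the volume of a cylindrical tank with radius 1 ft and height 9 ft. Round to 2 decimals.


Shape: cylinder
Radius r = 1 ft, Height h = 9 ft
Formula: V = pi * r^2 * h
r^2 = 1
V = pi * 1 * 9
V = 9 * pi
V = 28.27
28.27 ft^3


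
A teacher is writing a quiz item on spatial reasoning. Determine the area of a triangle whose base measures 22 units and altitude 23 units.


Shape: triangle
Base b = 22 units, Height h = 23 units
Formula: A = (1/2) * b * h
A = 0.5 * 22 * 23
A = 0.5 * 506
A = 253
253 units^2


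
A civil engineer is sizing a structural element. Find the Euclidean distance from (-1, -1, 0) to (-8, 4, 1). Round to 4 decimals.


3D distance between two points
P1 = (-1, -1, 0), P2 = (-8, 4, 1)
Formula: d = sqrt((x2-x1)^2 + (y2-y1)^2 + (z2-z1)^2)
dx = -8 - -1 = -7
dy = 4 - -1 = 5
dz = 1 - 0 = 1
dx^2 + dy^2 + dz^2 = 49 + 25 + 1 = 75
d = sqrt(75)
d = 8.6603
8.6603 units


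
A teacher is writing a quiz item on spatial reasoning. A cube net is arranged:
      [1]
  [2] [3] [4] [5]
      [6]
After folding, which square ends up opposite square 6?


Net: cross layout. Take square 3 as the base (bottom).
Fold the four squares in the horizontal row up around 3: 2 -> left, 4 -> right, 5 wraps to the top.
Fold 1 and 6 up from 3: 1 -> back, 6 -> front.
Opposite pairs are therefore: (1, 6), (2, 4), (3, 5).
Face 6 is opposite face 1.
face 1


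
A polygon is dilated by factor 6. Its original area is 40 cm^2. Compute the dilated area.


Linear scale factor k = 6
Original area = 40 cm^2
Rule: under a linear scaling by k, areas scale by k^2.
k^2 = 6^2 = 36
New area = 40 * 36
New area = 1440
1440 cm^2


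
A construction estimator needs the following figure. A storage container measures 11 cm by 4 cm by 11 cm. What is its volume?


Shape: rectangular prism
l = 11 cm, w = 4 cm, h = 11 cm
Formula: V = l * w * h
V = 11 * 4 * 11
V = 44 * 11
V = 484
484 cm^3


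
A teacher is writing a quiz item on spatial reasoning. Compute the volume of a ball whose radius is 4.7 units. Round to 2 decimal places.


Shape: sphere
Radius r = 4.7 units
Formula: V = (4/3) * pi * r^3
r^3 = 103.823
(4/3) * 103.823 = 138.430667
V = 138.430667 * pi
V = 434.89
434.89 units^3


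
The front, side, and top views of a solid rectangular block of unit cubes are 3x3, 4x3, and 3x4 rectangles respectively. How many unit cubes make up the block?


Orthographic views of a solid rectangular block:
Front view 3 x 3 -> length = 3, height = 3
Side view 4 x 3 -> width = 4, height = 3 (consistent)
Top view 3 x 4 -> confirms length = 3, width = 4
The block is 3 x 4 x 3.
Total unit cubes = 3 * 4 * 3 = 36
36 unit cubes


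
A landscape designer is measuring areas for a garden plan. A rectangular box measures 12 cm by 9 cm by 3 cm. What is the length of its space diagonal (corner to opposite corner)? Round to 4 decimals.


Shape: rectangular box (space diagonal)
l = 12 cm, w = 9 cm, h = 3 cm
Visualize: the diagonal of the base, then a right triangle with that diagonal and the height.
Formula: d = sqrt(l^2 + w^2 + h^2)
l^2 + w^2 + h^2 = 144 + 81 + 9 = 234
d = sqrt(234)
d = 15.2971
15.2971 cm


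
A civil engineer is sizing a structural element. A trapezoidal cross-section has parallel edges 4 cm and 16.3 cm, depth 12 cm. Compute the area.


Shape: trapezoid
Parallel sides a = 4 cm, b = 16.3 cm; Height h = 12 cm
Formula: A = (a + b) * h / 2
a + b = 4 + 16.3 = 20.3
A = 20.3 * 12 / 2
A = 243.6 / 2
A = 121.8
121.8 cm^2


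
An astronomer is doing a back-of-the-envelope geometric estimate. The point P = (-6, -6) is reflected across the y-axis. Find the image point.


Transformation: reflection
Original point: (-6, -6)
Rule for reflection over the y-axis: (x, y) -> (-x, y)
Apply: (-6, -6) -> (6, -6)
(6, -6)


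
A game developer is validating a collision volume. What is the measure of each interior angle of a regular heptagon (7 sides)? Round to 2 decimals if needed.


Shape: regular heptagon (7 sides)
Formula: interior angle = (n - 2) * 180 / n
(n - 2) = 5
(n - 2) * 180 = 900
angle = 900 / 7
angle = 128.57
128.57 degrees


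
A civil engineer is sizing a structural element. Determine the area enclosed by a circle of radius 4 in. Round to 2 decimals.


Shape: circle
Radius r = 4 in
Formula: A = pi * r^2
r^2 = 4^2 = 16
A = pi * 16
A = 50.27
50.27 in^2


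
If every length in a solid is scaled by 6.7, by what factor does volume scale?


Linear scale factor k = 6.7
Rule: under a linear scaling by k, volumes scale by k^3.
k^3 = 6.7 * 6.7 * 6.7
k^3 = 44.89 * 6.7
k^3 = 300.763
Volume scales by a factor of 300.763.
300.763 (dimensionless)


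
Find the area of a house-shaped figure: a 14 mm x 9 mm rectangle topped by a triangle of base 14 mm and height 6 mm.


Composite shape: rectangle + triangle
Rectangle area = 14 * 9 = 126
Triangle area = 0.5 * 14 * 6 = 42
Total = 126 + 42
Total = 168
168 mm^2


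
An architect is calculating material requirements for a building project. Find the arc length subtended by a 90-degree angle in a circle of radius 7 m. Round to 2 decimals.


Shape: circular arc
Radius r = 7 m, Angle = 90 degrees
Formula: L = (angle/360) * 2 * pi * r
2 * pi * r = 14 * pi
L = (90/360) * 14 * pi
L = 3.5 * pi
L = 11
11 m


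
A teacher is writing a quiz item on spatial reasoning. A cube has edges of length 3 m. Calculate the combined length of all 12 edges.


Shape: cube
Side s = 3 m
A cube has 12 edges, all equal.
Formula: total edge length = 12 * s
Total = 12 * 3
Total = 36
36 m


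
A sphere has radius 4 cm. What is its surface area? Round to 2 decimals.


Shape: sphere
Radius r = 4 cm
Formula: SA = 4 * pi * r^2
r^2 = 16
SA = 4 * pi * 16
SA = 64 * pi
SA = 201.06
201.06 cm^2


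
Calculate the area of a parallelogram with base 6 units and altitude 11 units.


Shape: parallelogram
Base b = 6 units, Height h = 11 units
Formula: A = b * h
A = 6 * 11
A = 66
66 units^2


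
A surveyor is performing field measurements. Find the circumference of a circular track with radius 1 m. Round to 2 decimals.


Shape: circle
Radius r = 1 m
Formula: C = 2 * pi * r
C = 2 * pi * 1
C = 2 * pi
C = 6.28
6.28 m


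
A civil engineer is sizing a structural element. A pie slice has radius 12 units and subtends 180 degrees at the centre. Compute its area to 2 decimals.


Shape: circular sector
Radius r = 12 units, Angle = 180 degrees
Formula: A = (angle/360) * pi * r^2
r^2 = 144
Fraction of circle = 180/360
A = (180/360) * pi * 144
A = 72 * pi
A = 226.19
226.19 units^2


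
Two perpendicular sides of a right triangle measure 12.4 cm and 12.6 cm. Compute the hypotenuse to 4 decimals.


Shape: right triangle
Legs a = 12.4 cm, b = 12.6 cm
Formula: c = sqrt(a^2 + b^2)
a^2 = 153.76, b^2 = 158.76
a^2 + b^2 = 312.52
c = sqrt(312.52)
c = 17.6782
17.6782 cm


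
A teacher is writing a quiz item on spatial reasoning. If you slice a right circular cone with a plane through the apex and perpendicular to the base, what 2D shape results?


Solid: right circular cone
Cutting plane: through the apex and perpendicular to the base
Visualize the intersection of the plane with the solid's surface.
The boundary of the cut region is a isosceles triangle.
isosceles triangle


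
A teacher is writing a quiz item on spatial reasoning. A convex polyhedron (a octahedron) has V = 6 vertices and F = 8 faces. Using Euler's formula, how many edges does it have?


Polyhedron: octahedron
Euler's formula for convex polyhedra: V - E + F = 2
Given: V = 6 vertices and F = 8 faces
Solve for E:
E = V + F - 2 = 6 + 8 - 2 = 12
12 edges


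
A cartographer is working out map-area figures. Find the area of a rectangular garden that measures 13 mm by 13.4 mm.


Shape: rectangle
Length l = 13 mm, Width w = 13.4 mm
Formula: A = l * w
A = 13 * 13.4
A = 174.2
174.2 mm^2


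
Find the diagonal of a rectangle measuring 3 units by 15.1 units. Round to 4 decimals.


Shape: rectangle (diagonal via Pythagoras)
Sides: 3 units and 15.1 units
Formula: d = sqrt(l^2 + w^2)
l^2 = 9, w^2 = 228.01
l^2 + w^2 = 237.01
d = sqrt(237.01)
d = 15.3951
15.3951 units


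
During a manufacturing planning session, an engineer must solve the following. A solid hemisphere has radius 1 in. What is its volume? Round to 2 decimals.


Shape: hemisphere (half of a sphere)
Radius r = 1 in
Formula: V = (1/2) * (4/3) * pi * r^3 = (2/3) * pi * r^3
r^3 = 1
(2/3) * 1 = 0.666667
V = 0.666667 * pi
V = 2.09
2.09 in^3


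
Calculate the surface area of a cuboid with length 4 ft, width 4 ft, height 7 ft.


Shape: rectangular prism
l = 4 ft, w = 4 ft, h = 7 ft
Formula: SA = 2(lw + lh + wh)
lw = 16, lh = 28, wh = 28
lw + lh + wh = 72
SA = 2 * 72
SA = 144
144 ft^2


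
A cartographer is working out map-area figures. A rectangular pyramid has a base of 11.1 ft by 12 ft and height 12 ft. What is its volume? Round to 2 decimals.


Shape: rectangular pyramid
Base: 11.1 ft x 12 ft, Height h = 12 ft
Formula: V = (1/3) * base_area * h
base_area = 11.1 * 12 = 133.2
base_area * h = 133.2 * 12 = 1598.4
V = 1598.4 / 3
V = 532.8
532.8 ft^3


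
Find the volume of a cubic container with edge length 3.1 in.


Shape: cube
Side s = 3.1 in
Formula: V = s^3
V = 3.1 * 3.1 * 3.1
V = 9.61 * 3.1
V = 29.791
29.791 in^3


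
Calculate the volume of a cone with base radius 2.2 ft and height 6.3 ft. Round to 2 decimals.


Shape: cone
Radius r = 2.2 ft, Height h = 6.3 ft
Formula: V = (1/3) * pi * r^2 * h
r^2 = 4.84
pi * r^2 * h = pi * 4.84 * 6.3 = 30.492 * pi
V = 30.492 * pi / 3
V = 31.93
31.93 ft^3


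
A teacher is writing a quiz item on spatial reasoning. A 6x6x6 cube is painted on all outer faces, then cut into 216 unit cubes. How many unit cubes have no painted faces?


Large cube: 6 x 6 x 6, cut into unit cubes.
n = 6, so n - 2 = 4
Unpainted cubes form the interior (n - 2)^3 block.
(n - 2)^3 = 4^3 = 64
64 unit cubes


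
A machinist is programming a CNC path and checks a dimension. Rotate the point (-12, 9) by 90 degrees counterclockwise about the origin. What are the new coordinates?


Transformation: rotation about the origin
Original point: (-12, 9)
Rule for 90 deg counterclockwise: (x, y) -> (-y, x)
Apply: (-12, 9) -> (-9, -12)
(-9, -12)


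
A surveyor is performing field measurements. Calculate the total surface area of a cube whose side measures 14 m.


Shape: cube
Side s = 14 m
A cube has 6 square faces.
Formula: SA = 6 * s^2
s^2 = 196
SA = 6 * 196
SA = 1176
1176 m^2


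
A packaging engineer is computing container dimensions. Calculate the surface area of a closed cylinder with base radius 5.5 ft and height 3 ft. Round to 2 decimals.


Shape: closed cylinder
Radius r = 5.5 ft, Height h = 3 ft
Formula: SA = 2*pi*r^2 + 2*pi*r*h = 2*pi*r*(r + h)
r + h = 8.5
2 * r * (r + h) = 2 * 5.5 * 8.5 = 93.5
SA = 93.5 * pi
SA = 293.74
293.74 ft^2


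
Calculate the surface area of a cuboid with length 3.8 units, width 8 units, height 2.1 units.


Shape: rectangular prism
l = 3.8 units, w = 8 units, h = 2.1 units
Formula: SA = 2(lw + lh + wh)
lw = 30.4, lh = 7.98, wh = 16.8
lw + lh + wh = 55.18
SA = 2 * 55.18
SA = 110.36
110.36 units^2


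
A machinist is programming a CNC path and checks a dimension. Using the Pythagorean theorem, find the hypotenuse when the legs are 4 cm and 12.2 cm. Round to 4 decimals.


Shape: right triangle
Legs a = 4 cm, b = 12.2 cm
Formula: c = sqrt(a^2 + b^2)
a^2 = 16, b^2 = 148.84
a^2 + b^2 = 164.84
c = sqrt(164.84)
c = 12.839
12.839 cm


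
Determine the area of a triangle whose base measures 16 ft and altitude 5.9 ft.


Shape: triangle
Base b = 16 ft, Height h = 5.9 ft
Formula: A = (1/2) * b * h
A = 0.5 * 16 * 5.9
A = 0.5 * 94.4
A = 47.2
47.2 ft^2


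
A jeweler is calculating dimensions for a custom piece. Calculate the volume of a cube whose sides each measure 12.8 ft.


Shape: cube
Side s = 12.8 ft
Formula: V = s^3
V = 12.8 * 12.8 * 12.8
V = 163.84 * 12.8
V = 2097.152
2097.152 ft^3


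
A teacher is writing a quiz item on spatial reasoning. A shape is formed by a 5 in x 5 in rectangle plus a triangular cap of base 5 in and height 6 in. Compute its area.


Composite shape: rectangle + triangle
Rectangle area = 5 * 5 = 25
Triangle area = 0.5 * 5 * 6 = 15
Total = 25 + 15
Total = 40
40 in^2


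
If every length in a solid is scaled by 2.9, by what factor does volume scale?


Linear scale factor k = 2.9
Rule: under a linear scaling by k, volumes scale by k^3.
k^3 = 2.9 * 2.9 * 2.9
k^3 = 8.41 * 2.9
k^3 = 24.389
Volume scales by a factor of 24.389.
24.389 (dimensionless)


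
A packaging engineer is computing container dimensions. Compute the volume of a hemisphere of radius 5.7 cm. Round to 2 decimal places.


Shape: hemisphere (half of a sphere)
Radius r = 5.7 cm
Formula: V = (1/2) * (4/3) * pi * r^3 = (2/3) * pi * r^3
r^3 = 185.193
(2/3) * 185.193 = 123.462
V = 123.462 * pi
V = 387.87
387.87 cm^3


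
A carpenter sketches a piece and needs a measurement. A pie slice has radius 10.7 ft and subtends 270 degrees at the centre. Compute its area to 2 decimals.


Shape: circular sector
Radius r = 10.7 ft, Angle = 270 degrees
Formula: A = (angle/360) * pi * r^2
r^2 = 114.49
Fraction of circle = 270/360
A = (270/360) * pi * 114.49
A = 85.8675 * pi
A = 269.76
269.76 ft^2


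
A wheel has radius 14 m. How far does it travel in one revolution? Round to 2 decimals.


Shape: circle
Radius r = 14 m
Formula: C = 2 * pi * r
C = 2 * pi * 14
C = 28 * pi
C = 87.96
87.96 m


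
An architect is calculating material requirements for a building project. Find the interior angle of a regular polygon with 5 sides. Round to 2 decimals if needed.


Shape: regular pentagon (5 sides)
Formula: interior angle = (n - 2) * 180 / n
(n - 2) = 3
(n - 2) * 180 = 540
angle = 540 / 5
angle = 108
108 degrees


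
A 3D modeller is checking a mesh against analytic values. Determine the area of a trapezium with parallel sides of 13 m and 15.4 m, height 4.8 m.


Shape: trapezoid
Parallel sides a = 13 m, b = 15.4 m; Height h = 4.8 m
Formula: A = (a + b) * h / 2
a + b = 13 + 15.4 = 28.4
A = 28.4 * 4.8 / 2
A = 136.32 / 2
A = 68.16
68.16 m^2


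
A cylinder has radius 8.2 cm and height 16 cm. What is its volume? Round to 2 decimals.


Shape: cylinder
Radius r = 8.2 cm, Height h = 16 cm
Formula: V = pi * r^2 * h
r^2 = 67.24
V = pi * 67.24 * 16
V = 1075.84 * pi
V = 3379.85
3379.85 cm^3


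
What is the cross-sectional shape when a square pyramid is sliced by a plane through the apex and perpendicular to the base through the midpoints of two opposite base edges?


Solid: square pyramid
Cutting plane: through the apex and perpendicular to the base through the midpoints of two opposite base edges
Visualize the intersection of the plane with the solid's surface.
The boundary of the cut region is a isosceles triangle.
isosceles triangle


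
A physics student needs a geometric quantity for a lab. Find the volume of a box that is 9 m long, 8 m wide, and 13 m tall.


Shape: rectangular prism
l = 9 m, w = 8 m, h = 13 m
Formula: V = l * w * h
V = 9 * 8 * 13
V = 72 * 13
V = 936
936 m^3


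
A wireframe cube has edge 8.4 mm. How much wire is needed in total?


Shape: cube
Side s = 8.4 mm
A cube has 12 edges, all equal.
Formula: total edge length = 12 * s
Total = 12 * 8.4
Total = 100.8
100.8 mm


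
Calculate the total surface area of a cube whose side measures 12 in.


Shape: cube
Side s = 12 in
A cube has 6 square faces.
Formula: SA = 6 * s^2
s^2 = 144
SA = 6 * 144
SA = 864
864 in^2


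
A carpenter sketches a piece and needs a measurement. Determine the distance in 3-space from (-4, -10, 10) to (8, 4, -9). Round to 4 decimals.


3D distance between two points
P1 = (-4, -10, 10), P2 = (8, 4, -9)
Formula: d = sqrt((x2-x1)^2 + (y2-y1)^2 + (z2-z1)^2)
dx = 8 - -4 = 12
dy = 4 - -10 = 14
dz = -9 - 10 = -19
dx^2 + dy^2 + dz^2 = 144 + 196 + 361 = 701
d = sqrt(701)
d = 26.4764
26.4764 units


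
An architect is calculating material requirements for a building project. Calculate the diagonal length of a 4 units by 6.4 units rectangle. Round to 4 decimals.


Shape: rectangle (diagonal via Pythagoras)
Sides: 4 units and 6.4 units
Formula: d = sqrt(l^2 + w^2)
l^2 = 16, w^2 = 40.96
l^2 + w^2 = 56.96
d = sqrt(56.96)
d = 7.5472
7.5472 units


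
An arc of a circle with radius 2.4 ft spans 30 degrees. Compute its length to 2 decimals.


Shape: circular arc
Radius r = 2.4 ft, Angle = 30 degrees
Formula: L = (angle/360) * 2 * pi * r
2 * pi * r = 4.8 * pi
L = (30/360) * 4.8 * pi
L = 0.4 * pi
L = 1.26
1.26 ft


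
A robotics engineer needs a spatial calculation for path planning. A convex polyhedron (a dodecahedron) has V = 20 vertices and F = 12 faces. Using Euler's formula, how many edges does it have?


Polyhedron: dodecahedron
Euler's formula for convex polyhedra: V - E + F = 2
Given: V = 20 vertices and F = 12 faces
Solve for E:
E = V + F - 2 = 20 + 12 - 2 = 30
30 edges


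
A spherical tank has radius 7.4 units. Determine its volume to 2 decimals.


Shape: sphere
Radius r = 7.4 units
Formula: V = (4/3) * pi * r^3
r^3 = 405.224
(4/3) * 405.224 = 540.298667
V = 540.298667 * pi
V = 1697.4
1697.4 units^3


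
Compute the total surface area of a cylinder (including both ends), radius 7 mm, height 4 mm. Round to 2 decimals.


Shape: closed cylinder
Radius r = 7 mm, Height h = 4 mm
Formula: SA = 2*pi*r^2 + 2*pi*r*h = 2*pi*r*(r + h)
r + h = 11
2 * r * (r + h) = 2 * 7 * 11 = 154
SA = 154 * pi
SA = 483.81
483.81 mm^2


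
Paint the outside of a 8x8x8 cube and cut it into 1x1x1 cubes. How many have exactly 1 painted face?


Large cube: 8 x 8 x 8, cut into unit cubes.
n = 8, so n - 2 = 6
Cubes with 1 painted face lie in the interior of each face.
A cube has 6 faces; each contributes (n - 2)^2 = 36 such cubes.
Count = 6 * 36 = 216
216 unit cubes


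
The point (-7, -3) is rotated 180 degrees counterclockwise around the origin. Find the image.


Transformation: rotation about the origin
Original point: (-7, -3)
Rule for 180 deg: (x, y) -> (-x, -y)
Apply: (-7, -3) -> (7, 3)
(7, 3)


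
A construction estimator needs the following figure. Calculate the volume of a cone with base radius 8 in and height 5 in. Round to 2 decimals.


Shape: cone
Radius r = 8 in, Height h = 5 in
Formula: V = (1/3) * pi * r^2 * h
r^2 = 64
pi * r^2 * h = pi * 64 * 5 = 320 * pi
V = 320 * pi / 3
V = 335.1
335.1 in^3


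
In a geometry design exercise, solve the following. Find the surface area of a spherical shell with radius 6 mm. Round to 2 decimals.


Shape: sphere
Radius r = 6 mm
Formula: SA = 4 * pi * r^2
r^2 = 36
SA = 4 * pi * 36
SA = 144 * pi
SA = 452.39
452.39 mm^2


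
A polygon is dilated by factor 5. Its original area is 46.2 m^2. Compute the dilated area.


Linear scale factor k = 5
Original area = 46.2 m^2
Rule: under a linear scaling by k, areas scale by k^2.
k^2 = 5^2 = 25
New area = 46.2 * 25
New area = 1155
1155 m^2


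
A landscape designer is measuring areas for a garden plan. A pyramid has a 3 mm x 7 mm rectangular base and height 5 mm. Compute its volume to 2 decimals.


Shape: rectangular pyramid
Base: 3 mm x 7 mm, Height h = 5 mm
Formula: V = (1/3) * base_area * h
base_area = 3 * 7 = 21
base_area * h = 21 * 5 = 105
V = 105 / 3
V = 35
35 mm^3


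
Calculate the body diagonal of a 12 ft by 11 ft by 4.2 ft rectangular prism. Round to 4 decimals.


Shape: rectangular box (space diagonal)
l = 12 ft, w = 11 ft, h = 4.2 ft
Visualize: the diagonal of the base, then a right triangle with that diagonal and the height.
Formula: d = sqrt(l^2 + w^2 + h^2)
l^2 + w^2 + h^2 = 144 + 121 + 17.64 = 282.64
d = sqrt(282.64)
d = 16.8119
16.8119 ft


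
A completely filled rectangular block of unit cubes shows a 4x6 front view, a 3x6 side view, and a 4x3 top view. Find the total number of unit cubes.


Orthographic views of a solid rectangular block:
Front view 4 x 6 -> length = 4, height = 6
Side view 3 x 6 -> width = 3, height = 6 (consistent)
Top view 4 x 3 -> confirms length = 4, width = 3
The block is 4 x 3 x 6.
Total unit cubes = 4 * 3 * 6 = 72
72 unit cubes


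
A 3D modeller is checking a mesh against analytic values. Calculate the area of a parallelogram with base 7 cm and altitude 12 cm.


Shape: parallelogram
Base b = 7 cm, Height h = 12 cm
Formula: A = b * h
A = 7 * 12
A = 84
84 cm^2


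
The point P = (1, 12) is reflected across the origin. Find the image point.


Transformation: reflection
Original point: (1, 12)
Rule for reflection through the origin: (x, y) -> (-x, -y)
Apply: (1, 12) -> (-1, -12)
(-1, -12)


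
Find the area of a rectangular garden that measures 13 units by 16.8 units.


Shape: rectangle
Length l = 13 units, Width w = 16.8 units
Formula: A = l * w
A = 13 * 16.8
A = 218.4
218.4 units^2


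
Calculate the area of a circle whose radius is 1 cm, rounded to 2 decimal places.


Shape: circle
Radius r = 1 cm
Formula: A = pi * r^2
r^2 = 1^2 = 1
A = pi * 1
A = 3.14
3.14 cm^2


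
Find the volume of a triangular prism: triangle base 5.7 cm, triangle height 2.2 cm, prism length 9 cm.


Shape: triangular prism
Triangle base = 5.7 cm, triangle height = 2.2 cm, prism length L = 9 cm
Formula: V = (1/2 * b * h_tri) * L
Cross-section area = 0.5 * 5.7 * 2.2 = 6.27
V = 6.27 * 9
V = 56.43
56.43 cm^3


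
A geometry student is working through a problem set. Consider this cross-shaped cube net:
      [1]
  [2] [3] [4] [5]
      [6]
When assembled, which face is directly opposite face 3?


Net: cross layout. Take square 3 as the base (bottom).
Fold the four squares in the horizontal row up around 3: 2 -> left, 4 -> right, 5 wraps to the top.
Fold 1 and 6 up from 3: 1 -> back, 6 -> front.
Opposite pairs are therefore: (1, 6), (2, 4), (3, 5).
Face 3 is opposite face 5.
face 5


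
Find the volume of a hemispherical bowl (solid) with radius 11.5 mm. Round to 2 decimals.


Shape: hemisphere (half of a sphere)
Radius r = 11.5 mm
Formula: V = (1/2) * (4/3) * pi * r^3 = (2/3) * pi * r^3
r^3 = 1520.875
(2/3) * 1520.875 = 1013.916667
V = 1013.916667 * pi
V = 3185.31
3185.31 mm^3


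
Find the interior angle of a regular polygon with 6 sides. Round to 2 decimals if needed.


Shape: regular hexagon (6 sides)
Formula: interior angle = (n - 2) * 180 / n
(n - 2) = 4
(n - 2) * 180 = 720
angle = 720 / 6
angle = 120
120 degrees


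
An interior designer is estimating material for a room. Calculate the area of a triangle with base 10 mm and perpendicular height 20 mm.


Shape: triangle
Base b = 10 mm, Height h = 20 mm
Formula: A = (1/2) * b * h
A = 0.5 * 10 * 20
A = 0.5 * 200
A = 100
100 mm^2


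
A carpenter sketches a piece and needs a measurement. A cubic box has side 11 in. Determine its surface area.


Shape: cube
Side s = 11 in
A cube has 6 square faces.
Formula: SA = 6 * s^2
s^2 = 121
SA = 6 * 121
SA = 726
726 in^2


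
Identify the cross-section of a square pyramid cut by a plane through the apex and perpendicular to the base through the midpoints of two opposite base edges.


Solid: square pyramid
Cutting plane: through the apex and perpendicular to the base through the midpoints of two opposite base edges
Visualize the intersection of the plane with the solid's surface.
The boundary of the cut region is a isosceles triangle.
isosceles triangle


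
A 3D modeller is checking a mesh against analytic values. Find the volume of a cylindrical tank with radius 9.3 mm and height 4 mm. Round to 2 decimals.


Shape: cylinder
Radius r = 9.3 mm, Height h = 4 mm
Formula: V = pi * r^2 * h
r^2 = 86.49
V = pi * 86.49 * 4
V = 345.96 * pi
V = 1086.87
1086.87 mm^3


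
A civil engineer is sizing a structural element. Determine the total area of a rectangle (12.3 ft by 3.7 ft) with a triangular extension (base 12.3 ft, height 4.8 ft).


Composite shape: rectangle + triangle
Rectangle area = 12.3 * 3.7 = 45.51
Triangle area = 0.5 * 12.3 * 4.8 = 29.52
Total = 45.51 + 29.52
Total = 75.03
75.03 ft^2


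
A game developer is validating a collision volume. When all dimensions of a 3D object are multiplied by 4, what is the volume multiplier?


Linear scale factor k = 4
Rule: under a linear scaling by k, volumes scale by k^3.
k^3 = 4 * 4 * 4
k^3 = 16 * 4
k^3 = 64
Volume scales by a factor of 64.
64 (dimensionless)


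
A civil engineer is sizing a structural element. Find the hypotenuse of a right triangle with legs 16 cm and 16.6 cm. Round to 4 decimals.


Shape: right triangle
Legs a = 16 cm, b = 16.6 cm
Formula: c = sqrt(a^2 + b^2)
a^2 = 256, b^2 = 275.56
a^2 + b^2 = 531.56
c = sqrt(531.56)
c = 23.0556
23.0556 cm


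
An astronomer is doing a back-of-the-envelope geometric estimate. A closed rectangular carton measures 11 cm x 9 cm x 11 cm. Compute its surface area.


Shape: rectangular prism
l = 11 cm, w = 9 cm, h = 11 cm
Formula: SA = 2(lw + lh + wh)
lw = 99, lh = 121, wh = 99
lw + lh + wh = 319
SA = 2 * 319
SA = 638
638 cm^2


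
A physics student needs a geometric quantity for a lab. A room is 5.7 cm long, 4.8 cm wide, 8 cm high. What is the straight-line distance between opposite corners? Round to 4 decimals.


Shape: rectangular box (space diagonal)
l = 5.7 cm, w = 4.8 cm, h = 8 cm
Visualize: the diagonal of the base, then a right triangle with that diagonal and the height.
Formula: d = sqrt(l^2 + w^2 + h^2)
l^2 + w^2 + h^2 = 32.49 + 23.04 + 64 = 119.53
d = sqrt(119.53)
d = 10.933
10.933 cm


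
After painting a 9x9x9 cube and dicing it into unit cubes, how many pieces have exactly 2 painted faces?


Large cube: 9 x 9 x 9, cut into unit cubes.
n = 9, so n - 2 = 7
Cubes with 2 painted faces lie along the edges, excluding corners.
A cube has 12 edges; each contributes (n - 2) = 7 such cubes.
Count = 12 * 7 = 84
84 unit cubes


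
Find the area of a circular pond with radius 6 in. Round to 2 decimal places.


Shape: circle
Radius r = 6 in
Formula: A = pi * r^2
r^2 = 6^2 = 36
A = pi * 36
A = 113.1
113.1 in^2


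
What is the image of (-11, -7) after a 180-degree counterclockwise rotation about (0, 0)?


Transformation: rotation about the origin
Original point: (-11, -7)
Rule for 180 deg: (x, y) -> (-x, -y)
Apply: (-11, -7) -> (11, 7)
(11, 7)


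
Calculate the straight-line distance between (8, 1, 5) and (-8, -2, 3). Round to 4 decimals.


3D distance between two points
P1 = (8, 1, 5), P2 = (-8, -2, 3)
Formula: d = sqrt((x2-x1)^2 + (y2-y1)^2 + (z2-z1)^2)
dx = -8 - 8 = -16
dy = -2 - 1 = -3
dz = 3 - 5 = -2
dx^2 + dy^2 + dz^2 = 256 + 9 + 4 = 269
d = sqrt(269)
d = 16.4012
16.4012 units


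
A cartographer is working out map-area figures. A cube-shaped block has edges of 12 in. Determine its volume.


Shape: cube
Side s = 12 in
Formula: V = s^3
V = 12 * 12 * 12
V = 144 * 12
V = 1728
1728 in^3


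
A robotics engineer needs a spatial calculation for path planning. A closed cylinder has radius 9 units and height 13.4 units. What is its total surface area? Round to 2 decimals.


Shape: closed cylinder
Radius r = 9 units, Height h = 13.4 units
Formula: SA = 2*pi*r^2 + 2*pi*r*h = 2*pi*r*(r + h)
r + h = 22.4
2 * r * (r + h) = 2 * 9 * 22.4 = 403.2
SA = 403.2 * pi
SA = 1266.69
1266.69 units^2


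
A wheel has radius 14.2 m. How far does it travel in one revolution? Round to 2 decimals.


Shape: circle
Radius r = 14.2 m
Formula: C = 2 * pi * r
C = 2 * pi * 14.2
C = 28.4 * pi
C = 89.22
89.22 m


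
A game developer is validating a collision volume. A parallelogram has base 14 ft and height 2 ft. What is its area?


Shape: parallelogram
Base b = 14 ft, Height h = 2 ft
Formula: A = b * h
A = 14 * 2
A = 28
28 ft^2


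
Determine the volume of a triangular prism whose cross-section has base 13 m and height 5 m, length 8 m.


Shape: triangular prism
Triangle base = 13 m, triangle height = 5 m, prism length L = 8 m
Formula: V = (1/2 * b * h_tri) * L
Cross-section area = 0.5 * 13 * 5 = 32.5
V = 32.5 * 8
V = 260
260 m^3


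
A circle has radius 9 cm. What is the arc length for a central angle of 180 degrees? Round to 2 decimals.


Shape: circular arc
Radius r = 9 cm, Angle = 180 degrees
Formula: L = (angle/360) * 2 * pi * r
2 * pi * r = 18 * pi
L = (180/360) * 18 * pi
L = 9 * pi
L = 28.27
28.27 cm


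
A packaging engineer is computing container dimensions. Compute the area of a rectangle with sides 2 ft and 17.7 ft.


Shape: rectangle
Length l = 2 ft, Width w = 17.7 ft
Formula: A = l * w
A = 2 * 17.7
A = 35.4
35.4 ft^2
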